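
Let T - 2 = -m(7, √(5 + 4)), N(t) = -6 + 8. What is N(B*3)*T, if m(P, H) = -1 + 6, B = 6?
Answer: -6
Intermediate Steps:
m(P, H) = 5
N(t) = 2
T = -3 (T = 2 - 1*5 = 2 - 5 = -3)
N(B*3)*T = 2*(-3) = -6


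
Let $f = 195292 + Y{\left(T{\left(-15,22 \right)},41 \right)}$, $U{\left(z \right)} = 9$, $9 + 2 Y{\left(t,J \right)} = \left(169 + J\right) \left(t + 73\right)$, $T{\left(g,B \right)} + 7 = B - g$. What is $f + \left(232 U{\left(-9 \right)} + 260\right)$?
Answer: $\frac{416901}{2} \approx 2.0845 \cdot 10^{5}$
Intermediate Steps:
$T{\left(g,B \right)} = -7 + B - g$ ($T{\left(g,B \right)} = -7 + \left(B - g\right) = -7 + B - g$)
$Y{\left(t,J \right)} = - \frac{9}{2} + \frac{\left(73 + t\right) \left(169 + J\right)}{2}$ ($Y{\left(t,J \right)} = - \frac{9}{2} + \frac{\left(169 + J\right) \left(t + 73\right)}{2} = - \frac{9}{2} + \frac{\left(169 + J\right) \left(73 + t\right)}{2} = - \frac{9}{2} + \frac{\left(73 + t\right) \left(169 + J\right)}{2}$)
$f = \frac{412205}{2}$ ($f = 195292 + \left(6164 + \frac{73}{2} \cdot 41 + \frac{169 \left(-7 + 22 - -15\right)}{2} + \frac{1}{2} \cdot 41 \left(-7 + 22 - -15\right)\right) = 195292 + \left(6164 + \frac{2993}{2} + \frac{169 \left(-7 + 22 + 15\right)}{2} + \frac{1}{2} \cdot 41 \left(-7 + 22 + 15\right)\right) = 195292 + \left(6164 + \frac{2993}{2} + \frac{169}{2} \cdot 30 + \frac{1}{2} \cdot 41 \cdot 30\right) = 195292 + \left(6164 + \frac{2993}{2} + 2535 + 615\right) = 195292 + \frac{21621}{2} = \frac{412205}{2} \approx 2.061 \cdot 10^{5}$)
$f + \left(232 U{\left(-9 \right)} + 260\right) = \frac{412205}{2} + \left(232 \cdot 9 + 260\right) = \frac{412205}{2} + \left(2088 + 260\right) = \frac{412205}{2} + 2348 = \frac{416901}{2}$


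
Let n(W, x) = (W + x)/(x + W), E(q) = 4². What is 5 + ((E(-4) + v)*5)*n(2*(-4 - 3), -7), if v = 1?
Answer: 90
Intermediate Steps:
E(q) = 16
n(W, x) = 1 (n(W, x) = (W + x)/(W + x) = 1)
5 + ((E(-4) + v)*5)*n(2*(-4 - 3), -7) = 5 + ((16 + 1)*5)*1 = 5 + (17*5)*1 = 5 + 85*1 = 5 + 85 = 90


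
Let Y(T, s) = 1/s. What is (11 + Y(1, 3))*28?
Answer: 952/3 ≈ 317.33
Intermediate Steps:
(11 + Y(1, 3))*28 = (11 + 1/3)*28 = (11 + ⅓)*28 = (34/3)*28 = 952/3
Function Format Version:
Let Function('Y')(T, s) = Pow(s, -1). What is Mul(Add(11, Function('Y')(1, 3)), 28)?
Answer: Rational(952, 3) ≈ 317.33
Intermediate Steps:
Mul(Add(11, Function('Y')(1, 3)), 28) = Mul(Add(11, Pow(3, -1)), 28) = Mul(Add(11, Rational(1, 3)), 28) = Mul(Rational(34, 3), 28) = Rational(952, 3)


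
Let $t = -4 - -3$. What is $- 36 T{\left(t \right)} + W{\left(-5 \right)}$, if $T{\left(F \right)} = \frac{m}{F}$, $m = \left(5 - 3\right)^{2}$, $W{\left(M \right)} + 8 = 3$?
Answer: $139$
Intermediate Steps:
$t = -1$ ($t = -4 + 3 = -1$)
$W{\left(M \right)} = -5$ ($W{\left(M \right)} = -8 + 3 = -5$)
$m = 4$ ($m = 2^{2} = 4$)
$T{\left(F \right)} = \frac{4}{F}$
$- 36 T{\left(t \right)} + W{\left(-5 \right)} = - 36 \frac{4}{-1} - 5 = - 36 \cdot 4 \left(-1\right) - 5 = \left(-36\right) \left(-4\right) - 5 = 144 - 5 = 139$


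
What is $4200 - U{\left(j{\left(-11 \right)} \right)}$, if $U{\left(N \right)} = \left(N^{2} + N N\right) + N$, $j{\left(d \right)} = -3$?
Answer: $4185$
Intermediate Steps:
$U{\left(N \right)} = N + 2 N^{2}$ ($U{\left(N \right)} = \left(N^{2} + N^{2}\right) + N = 2 N^{2} + N = N + 2 N^{2}$)
$4200 - U{\left(j{\left(-11 \right)} \right)} = 4200 - - 3 \left(1 + 2 \left(-3\right)\right) = 4200 - - 3 \left(1 - 6\right) = 4200 - \left(-3\right) \left(-5\right) = 4200 - 15 = 4185$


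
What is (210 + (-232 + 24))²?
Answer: 4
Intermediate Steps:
(210 + (-232 + 24))² = (210 - 208)² = 2² = 4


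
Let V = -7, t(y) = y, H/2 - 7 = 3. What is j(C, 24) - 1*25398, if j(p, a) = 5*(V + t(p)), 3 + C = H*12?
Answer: -24248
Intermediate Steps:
H = 20 (H = 14 + 2*3 = 14 + 6 = 20)
C = 237 (C = -3 + 20*12 = -3 + 240 = 237)
j(p, a) = -35 + 5*p (j(p, a) = 5*(-7 + p) = -35 + 5*p)
j(C, 24) - 1*25398 = (-35 + 5*237) - 1*25398 = (-35 + 1185) - 25398 = 1150 - 25398 = -24248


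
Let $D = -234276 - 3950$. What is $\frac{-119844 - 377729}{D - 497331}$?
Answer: $\frac{497573}{735557} \approx 0.67646$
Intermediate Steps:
$D = -238226$
$\frac{-119844 - 377729}{D - 497331} = \frac{-119844 - 377729}{-238226 - 497331} = - \frac{497573}{-735557} = \left(-497573\right) \left(- \frac{1}{735557}\right) = \frac{497573}{735557}$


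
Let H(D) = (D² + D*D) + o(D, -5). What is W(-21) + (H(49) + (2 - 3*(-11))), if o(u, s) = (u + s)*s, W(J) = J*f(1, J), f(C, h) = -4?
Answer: 4701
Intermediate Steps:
W(J) = -4*J (W(J) = J*(-4) = -4*J)
o(u, s) = s*(s + u) (o(u, s) = (s + u)*s = s*(s + u))
H(D) = 25 - 5*D + 2*D² (H(D) = (D² + D*D) - 5*(-5 + D) = (D² + D²) + (25 - 5*D) = 2*D² + (25 - 5*D) = 25 - 5*D + 2*D²)
W(-21) + (H(49) + (2 - 3*(-11))) = -4*(-21) + ((25 - 5*49 + 2*49²) + (2 - 3*(-11))) = 84 + ((25 - 245 + 2*2401) + (2 + 33)) = 84 + ((25 - 245 + 4802) + 35) = 84 + (4582 + 35) = 84 + 4617 = 4701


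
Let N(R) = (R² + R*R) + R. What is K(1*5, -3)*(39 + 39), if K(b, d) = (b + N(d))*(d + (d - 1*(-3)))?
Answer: -4680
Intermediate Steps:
N(R) = R + 2*R² (N(R) = (R² + R²) + R = 2*R² + R = R + 2*R²)
K(b, d) = (3 + 2*d)*(b + d*(1 + 2*d)) (K(b, d) = (b + d*(1 + 2*d))*(d + (d - 1*(-3))) = (b + d*(1 + 2*d))*(d + (d + 3)) = (b + d*(1 + 2*d))*(d + (3 + d)) = (b + d*(1 + 2*d))*(3 + 2*d) = (3 + 2*d)*(b + d*(1 + 2*d)))
K(1*5, -3)*(39 + 39) = (3*(1*5) + 3*(-3) + 4*(-3)³ + 8*(-3)² + 2*(1*5)*(-3))*(39 + 39) = (3*5 - 9 + 4*(-27) + 8*9 + 2*5*(-3))*78 = (15 - 9 - 108 + 72 - 30)*78 = -60*78 = -4680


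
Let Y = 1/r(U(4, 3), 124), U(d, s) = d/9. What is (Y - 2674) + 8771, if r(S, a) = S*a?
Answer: 3024121/496 ≈ 6097.0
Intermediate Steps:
U(d, s) = d/9 (U(d, s) = d*(1/9) = d/9)
Y = 9/496 (Y = 1/(((1/9)*4)*124) = 1/((4/9)*124) = 1/(496/9) = 9/496 ≈ 0.018145)
(Y - 2674) + 8771 = (9/496 - 2674) + 8771 = -1326295/496 + 8771 = 3024121/496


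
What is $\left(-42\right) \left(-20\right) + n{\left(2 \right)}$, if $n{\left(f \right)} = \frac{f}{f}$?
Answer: $841$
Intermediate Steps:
$n{\left(f \right)} = 1$
$\left(-42\right) \left(-20\right) + n{\left(2 \right)} = \left(-42\right) \left(-20\right) + 1 = 840 + 1 = 841$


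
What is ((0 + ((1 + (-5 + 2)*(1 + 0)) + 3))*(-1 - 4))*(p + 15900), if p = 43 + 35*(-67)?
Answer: -67990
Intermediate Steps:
p = -2302 (p = 43 - 2345 = -2302)
((0 + ((1 + (-5 + 2)*(1 + 0)) + 3))*(-1 - 4))*(p + 15900) = ((0 + ((1 + (-5 + 2)*(1 + 0)) + 3))*(-1 - 4))*(-2302 + 15900) = ((0 + ((1 - 3*1) + 3))*(-5))*13598 = ((0 + ((1 - 3) + 3))*(-5))*13598 = ((0 + (-2 + 3))*(-5))*13598 = ((0 + 1)*(-5))*13598 = (1*(-5))*13598 = -5*13598 = -67990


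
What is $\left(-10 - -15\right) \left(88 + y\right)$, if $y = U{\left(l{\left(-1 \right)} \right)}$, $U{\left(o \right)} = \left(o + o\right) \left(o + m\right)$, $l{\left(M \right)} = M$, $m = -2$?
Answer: $470$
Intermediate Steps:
$U{\left(o \right)} = 2 o \left(-2 + o\right)$ ($U{\left(o \right)} = \left(o + o\right) \left(o - 2\right) = 2 o \left(-2 + o\right)$)
$y = 6$ ($y = 2 \left(-1\right) \left(-2 - 1\right) = 2 \left(-1\right) \left(-3\right) = 6$)
$\left(-10 - -15\right) \left(88 + y\right) = \left(-10 - -15\right) \left(88 + 6\right) = \left(-10 + 15\right) 94 = 5 \cdot 94 = 470$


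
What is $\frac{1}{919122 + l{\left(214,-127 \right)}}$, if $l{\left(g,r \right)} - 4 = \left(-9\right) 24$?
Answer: $\frac{1}{918910} \approx 1.0882 \cdot 10^{-6}$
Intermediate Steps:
$l{\left(g,r \right)} = -212$ ($l{\left(g,r \right)} = 4 - 216 = -212$)
$\frac{1}{919122 + l{\left(214,-127 \right)}} = \frac{1}{919122 - 212} = \frac{1}{918910}$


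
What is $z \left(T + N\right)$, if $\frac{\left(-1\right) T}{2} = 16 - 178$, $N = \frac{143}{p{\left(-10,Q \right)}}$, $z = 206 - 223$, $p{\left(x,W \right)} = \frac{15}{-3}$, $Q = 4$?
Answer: $- \frac{25109}{5} \approx -5021.8$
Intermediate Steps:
$p{\left(x,W \right)} = -5$ ($p{\left(x,W \right)} = 15 \left(- \frac{1}{3}\right) = -5$)
$z = -17$
$N = - \frac{143}{5}$ ($N = \frac{143}{-5} = 143 \left(- \frac{1}{5}\right) = - \frac{143}{5} \approx -28.6$)
$T = 324$ ($T = - 2 \left(16 - 178\right) = \left(-2\right) \left(-162\right) = 324$)
$z \left(T + N\right) = - 17 \left(324 - \frac{143}{5}\right) = \left(-17\right) \frac{1477}{5} = - \frac{25109}{5}$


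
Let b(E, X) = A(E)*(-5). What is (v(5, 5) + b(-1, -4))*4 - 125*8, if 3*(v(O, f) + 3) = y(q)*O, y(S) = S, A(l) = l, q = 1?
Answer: -2956/3 ≈ -985.33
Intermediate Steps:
b(E, X) = -5*E (b(E, X) = E*(-5) = -5*E)
v(O, f) = -3 + O/3 (v(O, f) = -3 + (1*O)/3 = -3 + O/3)
(v(5, 5) + b(-1, -4))*4 - 125*8 = ((-3 + (⅓)*5) - 5*(-1))*4 - 125*8 = ((-3 + 5/3) + 5)*4 - 1000 = (-4/3 + 5)*4 - 1000 = (11/3)*4 - 1000 = 44/3 - 1000 = -2956/3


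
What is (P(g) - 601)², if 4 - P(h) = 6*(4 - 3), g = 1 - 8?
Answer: 363609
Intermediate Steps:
g = -7
P(h) = -2 (P(h) = 4 - 6*(4 - 3) = 4 - 6 = -2)
(P(g) - 601)² = (-2 - 601)² = (-603)² = 363609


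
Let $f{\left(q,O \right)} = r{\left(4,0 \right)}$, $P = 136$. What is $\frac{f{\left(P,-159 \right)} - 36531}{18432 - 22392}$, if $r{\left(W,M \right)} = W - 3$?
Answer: $\frac{3653}{396} \approx 9.2247$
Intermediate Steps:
$r{\left(W,M \right)} = -3 + W$
$f{\left(q,O \right)} = 1$ ($f{\left(q,O \right)} = -3 + 4 = 1$)
$\frac{f{\left(P,-159 \right)} - 36531}{18432 - 22392} = \frac{1 - 36531}{18432 - 22392} = - \frac{36530}{-3960} = \left(-36530\right) \left(- \frac{1}{3960}\right) = \frac{3653}{396}$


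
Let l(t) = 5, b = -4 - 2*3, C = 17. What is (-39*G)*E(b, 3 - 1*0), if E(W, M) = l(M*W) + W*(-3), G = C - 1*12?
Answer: -6825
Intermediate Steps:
b = -10 (b = -4 - 6 = -10)
G = 5 (G = 17 - 1*12 = 17 - 12 = 5)
E(W, M) = 5 - 3*W (E(W, M) = 5 + W*(-3) = 5 - 3*W)
(-39*G)*E(b, 3 - 1*0) = (-39*5)*(5 - 3*(-10)) = -195*(5 + 30) = -195*35 = -6825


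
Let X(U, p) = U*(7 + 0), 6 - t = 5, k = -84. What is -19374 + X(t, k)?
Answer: -19367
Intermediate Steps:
t = 1 (t = 6 - 1*5 = 6 - 5 = 1)
X(U, p) = 7*U (X(U, p) = U*7 = 7*U)
-19374 + X(t, k) = -19374 + 7*1 = -19374 + 7 = -19367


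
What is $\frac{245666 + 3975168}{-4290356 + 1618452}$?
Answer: $- \frac{2110417}{1335952} \approx -1.5797$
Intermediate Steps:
$\frac{245666 + 3975168}{-4290356 + 1618452} = \frac{4220834}{-2671904} = 4220834 \left(- \frac{1}{2671904}\right) = - \frac{2110417}{1335952}$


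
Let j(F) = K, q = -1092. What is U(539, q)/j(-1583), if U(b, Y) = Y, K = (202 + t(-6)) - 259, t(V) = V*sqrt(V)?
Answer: 988/55 - 104*I*sqrt(6)/55 ≈ 17.964 - 4.6318*I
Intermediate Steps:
t(V) = V**(3/2)
K = -57 - 6*I*sqrt(6) (K = (202 + (-6)**(3/2)) - 259 = (202 - 6*I*sqrt(6)) - 259 = -57 - 6*I*sqrt(6) ≈ -57.0 - 14.697*I)
j(F) = -57 - 6*I*sqrt(6)
U(539, q)/j(-1583) = -1092/(-57 - 6*I*sqrt(6))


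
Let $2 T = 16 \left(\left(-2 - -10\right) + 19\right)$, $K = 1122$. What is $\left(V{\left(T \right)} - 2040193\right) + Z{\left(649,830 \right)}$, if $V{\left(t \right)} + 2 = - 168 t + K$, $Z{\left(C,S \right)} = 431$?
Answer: $-2074930$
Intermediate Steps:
$T = 216$ ($T = \frac{16 \left(\left(-2 - -10\right) + 19\right)}{2} = \frac{16 \left(\left(-2 + 10\right) + 19\right)}{2} = \frac{16 \left(8 + 19\right)}{2} = \frac{16 \cdot 27}{2} = \frac{1}{2} \cdot 432 = 216$)
$V{\left(t \right)} = 1120 - 168 t$ ($V{\left(t \right)} = -2 - \left(-1122 + 168 t\right) = 1120 - 168 t$)
$\left(V{\left(T \right)} - 2040193\right) + Z{\left(649,830 \right)} = \left(\left(1120 - 36288\right) - 2040193\right) + 431 = \left(-35168 - 2040193\right) + 431 = -2075361 + 431 = -2074930$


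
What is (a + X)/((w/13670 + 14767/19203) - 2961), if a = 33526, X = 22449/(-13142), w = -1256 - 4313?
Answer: -57826735537238715/5106865624172617 ≈ -11.323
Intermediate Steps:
w = -5569
X = -22449/13142 (X = 22449*(-1/13142) = -22449/13142 ≈ -1.7082)
(a + X)/((w/13670 + 14767/19203) - 2961) = (33526 - 22449/13142)/((-5569/13670 + 14767/19203) - 2961) = 440576243/(13142*((-5569*1/13670 + 14767*(1/19203)) - 2961)) = 440576243/(13142*((-5569/13670 + 14767/19203) - 2961)) = 440576243/(13142*(94923383/262505010 - 2961)) = 440576243/(13142*(-777182411227/262505010)) = (440576243/13142)*(-262505010/777182411227) = -57826735537238715/5106865624172617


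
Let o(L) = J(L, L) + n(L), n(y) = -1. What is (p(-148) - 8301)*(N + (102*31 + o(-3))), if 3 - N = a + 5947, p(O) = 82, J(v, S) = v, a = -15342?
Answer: -103197764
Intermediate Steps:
o(L) = -1 + L (o(L) = L - 1 = -1 + L)
N = 9398 (N = 3 - (-15342 + 5947) = 3 - 1*(-9395) = 3 + 9395 = 9398)
(p(-148) - 8301)*(N + (102*31 + o(-3))) = (82 - 8301)*(9398 + (102*31 + (-1 - 3))) = -8219*(9398 + (3162 - 4)) = -8219*(9398 + 3158) = -8219*12556 = -103197764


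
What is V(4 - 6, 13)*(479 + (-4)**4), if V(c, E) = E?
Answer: 9555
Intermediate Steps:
V(4 - 6, 13)*(479 + (-4)**4) = 13*(479 + (-4)**4) = 13*(479 + 256) = 13*735 = 9555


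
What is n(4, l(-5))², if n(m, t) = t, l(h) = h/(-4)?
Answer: 25/16 ≈ 1.5625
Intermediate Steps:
l(h) = -h/4 (l(h) = h*(-¼) = -h/4)
n(4, l(-5))² = (-¼*(-5))² = (5/4)² = 25/16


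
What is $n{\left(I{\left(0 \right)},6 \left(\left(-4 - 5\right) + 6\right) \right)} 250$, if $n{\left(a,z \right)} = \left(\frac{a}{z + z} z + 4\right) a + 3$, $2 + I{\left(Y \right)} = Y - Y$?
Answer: $-750$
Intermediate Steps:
$I{\left(Y \right)} = -2$ ($I{\left(Y \right)} = -2 + \left(Y - Y\right) = -2 + 0 = -2$)
$n{\left(a,z \right)} = 3 + a \left(4 + \frac{a}{2}\right)$ ($n{\left(a,z \right)} = \left(\frac{a}{2 z} z + 4\right) a + 3 = \left(\frac{a}{2} + 4\right) a + 3 = \left(4 + \frac{a}{2}\right) a + 3 = a \left(4 + \frac{a}{2}\right) + 3 = 3 + a \left(4 + \frac{a}{2}\right)$)
$n{\left(I{\left(0 \right)},6 \left(\left(-4 - 5\right) + 6\right) \right)} 250 = \left(3 + \frac{\left(-2\right)^{2}}{2} + 4 \left(-2\right)\right) 250 = \left(3 + \frac{1}{2} \cdot 4 - 8\right) 250 = \left(3 + 2 - 8\right) 250 = \left(-3\right) 250 = -750$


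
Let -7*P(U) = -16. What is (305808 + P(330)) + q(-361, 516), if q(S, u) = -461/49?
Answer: 14984243/49 ≈ 3.0580e+5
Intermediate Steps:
P(U) = 16/7 (P(U) = -⅐*(-16) = 16/7)
q(S, u) = -461/49 (q(S, u) = -461*1/49 = -461/49)
(305808 + P(330)) + q(-361, 516) = (305808 + 16/7) - 461/49 = 2140672/7 - 461/49 = 14984243/49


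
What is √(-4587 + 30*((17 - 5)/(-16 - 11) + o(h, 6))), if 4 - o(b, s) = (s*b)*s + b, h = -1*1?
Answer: I*√30333/3 ≈ 58.055*I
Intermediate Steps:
h = -1
o(b, s) = 4 - b - b*s² (o(b, s) = 4 - ((s*b)*s + b) = 4 - ((b*s)*s + b) = 4 - (b*s² + b) = 4 - (b + b*s²) = 4 + (-b - b*s²) = 4 - b - b*s²)
√(-4587 + 30*((17 - 5)/(-16 - 11) + o(h, 6))) = √(-4587 + 30*((17 - 5)/(-16 - 11) + (4 - 1*(-1) - 1*(-1)*6²))) = √(-4587 + 30*(12/(-27) + (4 + 1 - 1*(-1)*36))) = √(-4587 + 30*(12*(-1/27) + (4 + 1 + 36))) = √(-4587 + 30*(-4/9 + 41)) = √(-4587 + 30*(365/9)) = √(-4587 + 3650/3) = √(-10111/3) = I*√30333/3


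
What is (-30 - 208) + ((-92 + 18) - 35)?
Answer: -347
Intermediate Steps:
(-30 - 208) + ((-92 + 18) - 35) = -238 + (-74 - 35) = -238 - 109 = -347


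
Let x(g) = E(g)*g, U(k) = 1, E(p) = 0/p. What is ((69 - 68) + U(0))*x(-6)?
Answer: 0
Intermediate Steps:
E(p) = 0
x(g) = 0 (x(g) = 0*g = 0)
((69 - 68) + U(0))*x(-6) = ((69 - 68) + 1)*0 = (1 + 1)*0 = 2*0 = 0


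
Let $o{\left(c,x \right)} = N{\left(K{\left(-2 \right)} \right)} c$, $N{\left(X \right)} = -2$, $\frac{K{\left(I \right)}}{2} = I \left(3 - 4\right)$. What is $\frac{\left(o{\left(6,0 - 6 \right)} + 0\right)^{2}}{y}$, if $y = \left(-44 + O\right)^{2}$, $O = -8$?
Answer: $\frac{9}{169} \approx 0.053254$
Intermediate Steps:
$K{\left(I \right)} = - 2 I$ ($K{\left(I \right)} = 2 I \left(3 - 4\right) = 2 I \left(-1\right) = 2 \left(- I\right) = - 2 I$)
$o{\left(c,x \right)} = - 2 c$
$y = 2704$ ($y = \left(-44 - 8\right)^{2} = \left(-52\right)^{2} = 2704$)
$\frac{\left(o{\left(6,0 - 6 \right)} + 0\right)^{2}}{y} = \frac{\left(\left(-2\right) 6 + 0\right)^{2}}{2704} = \left(-12 + 0\right)^{2} \cdot \frac{1}{2704} = \left(-12\right)^{2} \cdot \frac{1}{2704} = 144 \cdot \frac{1}{2704} = \frac{9}{169}$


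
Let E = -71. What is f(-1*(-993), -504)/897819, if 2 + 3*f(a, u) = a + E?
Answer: 920/2693457 ≈ 0.00034157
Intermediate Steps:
f(a, u) = -73/3 + a/3 (f(a, u) = -⅔ + (a - 71)/3 = -⅔ + (-71 + a)/3 = -⅔ + (-71/3 + a/3) = -73/3 + a/3)
f(-1*(-993), -504)/897819 = (-73/3 + (-1*(-993))/3)/897819 = (-73/3 + (⅓)*993)*(1/897819) = (-73/3 + 331)*(1/897819) = (920/3)*(1/897819) = 920/2693457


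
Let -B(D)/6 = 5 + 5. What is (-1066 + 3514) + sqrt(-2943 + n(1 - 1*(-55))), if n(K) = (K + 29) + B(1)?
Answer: 2448 + I*sqrt(2918) ≈ 2448.0 + 54.018*I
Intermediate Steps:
B(D) = -60 (B(D) = -6*(5 + 5) = -6*10 = -60)
n(K) = -31 + K (n(K) = (K + 29) - 60 = (29 + K) - 60 = -31 + K)
(-1066 + 3514) + sqrt(-2943 + n(1 - 1*(-55))) = (-1066 + 3514) + sqrt(-2943 + (-31 + (1 - 1*(-55)))) = 2448 + sqrt(-2943 + (-31 + (1 + 55))) = 2448 + sqrt(-2943 + (-31 + 56)) = 2448 + sqrt(-2943 + 25) = 2448 + sqrt(-2918) = 2448 + I*sqrt(2918)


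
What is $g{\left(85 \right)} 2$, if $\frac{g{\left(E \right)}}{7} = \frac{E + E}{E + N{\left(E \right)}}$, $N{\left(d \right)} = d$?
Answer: $14$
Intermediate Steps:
$g{\left(E \right)} = 7$ ($g{\left(E \right)} = 7 \frac{E + E}{E + E} = 7 \frac{2 E}{2 E} = 7 \cdot 2 E \frac{1}{2 E} = 7 \cdot 1 = 7$)
$g{\left(85 \right)} 2 = 7 \cdot 2 = 14$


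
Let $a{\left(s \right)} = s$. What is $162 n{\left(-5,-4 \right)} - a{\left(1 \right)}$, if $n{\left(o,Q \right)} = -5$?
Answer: $-811$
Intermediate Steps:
$162 n{\left(-5,-4 \right)} - a{\left(1 \right)} = 162 \left(-5\right) - 1 = -810 - 1 = -811$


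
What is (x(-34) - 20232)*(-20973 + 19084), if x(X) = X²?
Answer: 36034564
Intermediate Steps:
(x(-34) - 20232)*(-20973 + 19084) = ((-34)² - 20232)*(-20973 + 19084) = (1156 - 20232)*(-1889) = -19076*(-1889) = 36034564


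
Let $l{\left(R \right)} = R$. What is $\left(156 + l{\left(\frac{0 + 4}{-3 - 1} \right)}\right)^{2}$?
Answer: $24025$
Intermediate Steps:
$\left(156 + l{\left(\frac{0 + 4}{-3 - 1} \right)}\right)^{2} = \left(156 + \frac{0 + 4}{-3 - 1}\right)^{2} = \left(156 + \frac{4}{-4}\right)^{2} = \left(156 + 4 \left(- \frac{1}{4}\right)\right)^{2} = \left(156 - 1\right)^{2} = 155^{2} = 24025$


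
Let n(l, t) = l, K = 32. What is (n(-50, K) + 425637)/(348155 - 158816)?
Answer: 425587/189339 ≈ 2.2477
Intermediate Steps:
(n(-50, K) + 425637)/(348155 - 158816) = (-50 + 425637)/(348155 - 158816) = 425587/189339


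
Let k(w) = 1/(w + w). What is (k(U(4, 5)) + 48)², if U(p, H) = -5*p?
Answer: 3682561/1600 ≈ 2301.6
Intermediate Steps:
k(w) = 1/(2*w)
(k(U(4, 5)) + 48)² = (1/(2*((-5*4))) + 48)² = ((½)/(-20) + 48)² = ((½)*(-1/20) + 48)² = (-1/40 + 48)² = (1919/40)² = 3682561/1600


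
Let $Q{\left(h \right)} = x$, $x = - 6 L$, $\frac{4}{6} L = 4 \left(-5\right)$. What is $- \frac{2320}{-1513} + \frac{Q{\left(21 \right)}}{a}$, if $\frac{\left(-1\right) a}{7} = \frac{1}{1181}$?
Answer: $- \frac{321617300}{10591} \approx -30367.0$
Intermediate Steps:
$L = -30$ ($L = \frac{3 \cdot 4 \left(-5\right)}{2} = \frac{3}{2} \left(-20\right) = -30$)
$x = 180$ ($x = \left(-6\right) \left(-30\right) = 180$)
$Q{\left(h \right)} = 180$
$a = - \frac{7}{1181} \approx -0.0059272$
$- \frac{2320}{-1513} + \frac{Q{\left(21 \right)}}{a} = - \frac{2320}{-1513} + \frac{180}{- \frac{7}{1181}} = \left(-2320\right) \left(- \frac{1}{1513}\right) + 180 \left(- \frac{1181}{7}\right) = \frac{2320}{1513} - \frac{212580}{7} = - \frac{321617300}{10591}$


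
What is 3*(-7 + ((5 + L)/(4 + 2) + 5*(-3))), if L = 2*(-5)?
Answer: -137/2 ≈ -68.500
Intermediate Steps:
L = -10
3*(-7 + ((5 + L)/(4 + 2) + 5*(-3))) = 3*(-7 + ((5 - 10)/(4 + 2) + 5*(-3))) = 3*(-7 + (-5/6 - 15)) = 3*(-7 + (-5*⅙ - 15)) = 3*(-7 + (-⅚ - 15)) = 3*(-7 - 95/6) = 3*(-137/6) = -137/2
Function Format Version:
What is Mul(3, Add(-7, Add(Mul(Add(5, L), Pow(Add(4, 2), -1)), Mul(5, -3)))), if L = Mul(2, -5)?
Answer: Rational(-137, 2) ≈ -68.500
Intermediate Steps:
L = -10
Mul(3, Add(-7, Add(Mul(Add(5, L), Pow(Add(4, 2), -1)), Mul(5, -3)))) = Mul(3, Add(-7, Add(Mul(Add(5, -10), Pow(Add(4, 2), -1)), Mul(5, -3)))) = Mul(3, Add(-7, Add(Mul(-5, Pow(6, -1)), -15))) = Mul(3, Add(-7, Add(Mul(-5, Rational(1, 6)), -15))) = Mul(3, Add(-7, Add(Rational(-5, 6), -15))) = Mul(3, Add(-7, Rational(-95, 6))) = Mul(3, Rational(-137, 6)) = Rational(-137, 2)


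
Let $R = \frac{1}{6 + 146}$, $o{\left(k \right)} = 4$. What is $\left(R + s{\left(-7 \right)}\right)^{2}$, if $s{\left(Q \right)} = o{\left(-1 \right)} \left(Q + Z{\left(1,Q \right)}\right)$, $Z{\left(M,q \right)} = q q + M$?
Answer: $\frac{683561025}{23104} \approx 29586.0$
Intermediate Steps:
$Z{\left(M,q \right)} = M + q^{2}$ ($Z{\left(M,q \right)} = q^{2} + M = M + q^{2}$)
$s{\left(Q \right)} = 4 + 4 Q + 4 Q^{2}$ ($s{\left(Q \right)} = 4 \left(Q + \left(1 + Q^{2}\right)\right) = 4 \left(1 + Q + Q^{2}\right) = 4 + 4 Q + 4 Q^{2}$)
$R = \frac{1}{152} \approx 0.0065789$
$\left(R + s{\left(-7 \right)}\right)^{2} = \left(\frac{1}{152} + \left(4 + 4 \left(-7\right) + 4 \left(-7\right)^{2}\right)\right)^{2} = \left(\frac{1}{152} + \left(4 - 28 + 4 \cdot 49\right)\right)^{2} = \left(\frac{1}{152} + \left(4 - 28 + 196\right)\right)^{2} = \left(\frac{1}{152} + 172\right)^{2} = \left(\frac{26145}{152}\right)^{2} = \frac{683561025}{23104}$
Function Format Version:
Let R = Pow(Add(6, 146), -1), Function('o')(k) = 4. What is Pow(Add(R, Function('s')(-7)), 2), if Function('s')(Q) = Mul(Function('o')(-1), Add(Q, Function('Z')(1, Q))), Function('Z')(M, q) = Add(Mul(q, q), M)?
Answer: Rational(683561025, 23104) ≈ 29586.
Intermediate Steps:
Function('Z')(M, q) = Add(M, Pow(q, 2)) (Function('Z')(M, q) = Add(Pow(q, 2), M) = Add(M, Pow(q, 2)))
Function('s')(Q) = Add(4, Mul(4, Q), Mul(4, Pow(Q, 2))) (Function('s')(Q) = Mul(4, Add(Q, Add(1, Pow(Q, 2)))) = Mul(4, Add(1, Q, Pow(Q, 2))) = Add(4, Mul(4, Q), Mul(4, Pow(Q, 2))))
R = Rational(1, 152) (R = Pow(152, -1) = Rational(1, 152) ≈ 0.0065789)
Pow(Add(R, Function('s')(-7)), 2) = Pow(Add(Rational(1, 152), Add(4, Mul(4, -7), Mul(4, Pow(-7, 2)))), 2) = Pow(Add(Rational(1, 152), Add(4, -28, Mul(4, 49))), 2) = Pow(Add(Rational(1, 152), Add(4, -28, 196)), 2) = Pow(Add(Rational(1, 152), 172), 2) = Pow(Rational(26145, 152), 2) = Rational(683561025, 23104)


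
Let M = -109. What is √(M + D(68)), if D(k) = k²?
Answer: √4515 ≈ 67.194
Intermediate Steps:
√(M + D(68)) = √(-109 + 68²) = √(-109 + 4624) = √4515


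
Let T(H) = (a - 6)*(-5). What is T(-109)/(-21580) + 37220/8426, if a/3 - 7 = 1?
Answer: 40198297/9091654 ≈ 4.4214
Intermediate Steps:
a = 24 (a = 21 + 3*1 = 21 + 3 = 24)
T(H) = -90 (T(H) = (24 - 6)*(-5) = 18*(-5) = -90)
T(-109)/(-21580) + 37220/8426 = -90/(-21580) + 37220/8426 = -90*(-1/21580) + 37220*(1/8426) = 9/2158 + 18610/4213 = 40198297/9091654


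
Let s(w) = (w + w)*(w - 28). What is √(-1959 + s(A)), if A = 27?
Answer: I*√2013 ≈ 44.866*I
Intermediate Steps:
s(w) = 2*w*(-28 + w) (s(w) = (2*w)*(-28 + w) = 2*w*(-28 + w))
√(-1959 + s(A)) = √(-1959 + 2*27*(-28 + 27)) = √(-1959 + 2*27*(-1)) = √(-1959 - 54) = √(-2013) = I*√2013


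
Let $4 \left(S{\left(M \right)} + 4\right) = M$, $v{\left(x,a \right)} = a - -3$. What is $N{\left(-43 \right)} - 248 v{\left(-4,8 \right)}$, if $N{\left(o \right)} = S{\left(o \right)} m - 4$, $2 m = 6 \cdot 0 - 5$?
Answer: $- \frac{21561}{8} \approx -2695.1$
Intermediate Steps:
$v{\left(x,a \right)} = 3 + a$ ($v{\left(x,a \right)} = a + 3 = 3 + a$)
$S{\left(M \right)} = -4 + \frac{M}{4}$
$m = - \frac{5}{2}$ ($m = \frac{6 \cdot 0 - 5}{2} = \frac{0 - 5}{2} = \frac{1}{2} \left(-5\right) = - \frac{5}{2} \approx -2.5$)
$N{\left(o \right)} = 6 - \frac{5 o}{8}$ ($N{\left(o \right)} = \left(-4 + \frac{o}{4}\right) \left(- \frac{5}{2}\right) - 4 = \left(10 - \frac{5 o}{8}\right) - 4 = 6 - \frac{5 o}{8}$)
$N{\left(-43 \right)} - 248 v{\left(-4,8 \right)} = \left(6 - - \frac{215}{8}\right) - 248 \left(3 + 8\right) = \left(6 + \frac{215}{8}\right) - 248 \cdot 11 = \frac{263}{8} - 2728 = - \frac{21561}{8}$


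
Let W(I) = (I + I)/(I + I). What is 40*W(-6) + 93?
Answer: 133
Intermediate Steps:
W(I) = 1 (W(I) = (2*I)/((2*I)) = (2*I)*(1/(2*I)) = 1)
40*W(-6) + 93 = 40*1 + 93 = 40 + 93 = 133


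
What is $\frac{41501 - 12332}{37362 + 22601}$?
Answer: $\frac{29169}{59963} \approx 0.48645$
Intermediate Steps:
$\frac{41501 - 12332}{37362 + 22601} = \frac{29169}{59963}$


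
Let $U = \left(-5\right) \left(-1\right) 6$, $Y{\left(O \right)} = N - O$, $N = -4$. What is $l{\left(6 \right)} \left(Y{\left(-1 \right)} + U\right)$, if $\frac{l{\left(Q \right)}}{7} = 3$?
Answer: $567$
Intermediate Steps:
$Y{\left(O \right)} = -4 - O$
$l{\left(Q \right)} = 21$ ($l{\left(Q \right)} = 7 \cdot 3 = 21$)
$U = 30$ ($U = 5 \cdot 6 = 30$)
$l{\left(6 \right)} \left(Y{\left(-1 \right)} + U\right) = 21 \left(\left(-4 - -1\right) + 30\right) = 21 \left(\left(-4 + 1\right) + 30\right) = 21 \left(-3 + 30\right) = 21 \cdot 27 = 567$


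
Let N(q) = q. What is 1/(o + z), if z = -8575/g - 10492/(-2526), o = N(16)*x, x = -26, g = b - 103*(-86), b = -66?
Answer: -1586328/654870647 ≈ -0.0024224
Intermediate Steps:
g = 8792 (g = -66 - 103*(-86) = -66 + 8858 = 8792)
o = -416 (o = 16*(-26) = -416)
z = 5041801/1586328 (z = -8575/8792 - 10492/(-2526) = -8575*1/8792 - 10492*(-1/2526) = -1225/1256 + 5246/1263 = 5041801/1586328 ≈ 3.1783)
1/(o + z) = 1/(-416 + 5041801/1586328) = 1/(-654870647/1586328) = -1586328/654870647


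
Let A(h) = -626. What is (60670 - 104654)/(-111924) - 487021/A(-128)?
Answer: 13634218097/17516106 ≈ 778.38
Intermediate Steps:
(60670 - 104654)/(-111924) - 487021/A(-128) = (60670 - 104654)/(-111924) - 487021/(-626) = -43984*(-1/111924) - 487021*(-1/626) = 10996/27981 + 487021/626 = 13634218097/17516106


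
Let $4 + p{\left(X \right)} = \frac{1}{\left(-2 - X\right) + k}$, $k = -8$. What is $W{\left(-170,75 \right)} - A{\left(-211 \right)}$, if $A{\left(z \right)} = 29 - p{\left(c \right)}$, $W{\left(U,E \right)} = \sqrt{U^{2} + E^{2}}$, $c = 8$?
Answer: $- \frac{595}{18} + 5 \sqrt{1381} \approx 152.75$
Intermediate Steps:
$W{\left(U,E \right)} = \sqrt{E^{2} + U^{2}}$
$p{\left(X \right)} = -4 + \frac{1}{-10 - X}$ ($p{\left(X \right)} = -4 + \frac{1}{\left(-2 - X\right) - 8} = -4 + \frac{1}{-10 - X}$)
$A{\left(z \right)} = \frac{595}{18}$ ($A{\left(z \right)} = 29 - \frac{-41 - 32}{10 + 8} = 29 - \frac{-41 - 32}{18} = 29 - \frac{1}{18} \left(-73\right) = 29 - - \frac{73}{18} = 29 + \frac{73}{18} = \frac{595}{18}$)
$W{\left(-170,75 \right)} - A{\left(-211 \right)} = \sqrt{75^{2} + \left(-170\right)^{2}} - \frac{595}{18} = \sqrt{5625 + 28900} - \frac{595}{18} = \sqrt{34525} - \frac{595}{18} = 5 \sqrt{1381} - \frac{595}{18} = - \frac{595}{18} + 5 \sqrt{1381}$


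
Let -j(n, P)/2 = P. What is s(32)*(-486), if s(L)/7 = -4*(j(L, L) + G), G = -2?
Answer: -898128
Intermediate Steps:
j(n, P) = -2*P
s(L) = 56 + 56*L (s(L) = 7*(-4*(-2*L - 2)) = 7*(-4*(-2 - 2*L)) = 7*(8 + 8*L) = 56 + 56*L)
s(32)*(-486) = (56 + 56*32)*(-486) = (56 + 1792)*(-486) = 1848*(-486) = -898128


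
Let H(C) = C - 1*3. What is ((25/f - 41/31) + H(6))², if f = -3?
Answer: 383161/8649 ≈ 44.301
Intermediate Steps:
H(C) = -3 + C (H(C) = C - 3 = -3 + C)
((25/f - 41/31) + H(6))² = ((25/(-3) - 41/31) + (-3 + 6))² = ((25*(-⅓) - 41*1/31) + 3)² = ((-25/3 - 41/31) + 3)² = (-898/93 + 3)² = (-619/93)² = 383161/8649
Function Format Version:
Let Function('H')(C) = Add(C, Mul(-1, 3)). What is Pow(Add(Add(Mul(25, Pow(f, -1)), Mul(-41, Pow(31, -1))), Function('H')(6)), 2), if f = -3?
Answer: Rational(383161, 8649) ≈ 44.301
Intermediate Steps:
Function('H')(C) = Add(-3, C) (Function('H')(C) = Add(C, -3) = Add(-3, C))
Pow(Add(Add(Mul(25, Pow(f, -1)), Mul(-41, Pow(31, -1))), Function('H')(6)), 2) = Pow(Add(Add(Mul(25, Pow(-3, -1)), Mul(-41, Pow(31, -1))), Add(-3, 6)), 2) = Pow(Add(Add(Mul(25, Rational(-1, 3)), Mul(-41, Rational(1, 31))), 3), 2) = Pow(Add(Add(Rational(-25, 3), Rational(-41, 31)), 3), 2) = Pow(Add(Rational(-898, 93), 3), 2) = Pow(Rational(-619, 93), 2) = Rational(383161, 8649)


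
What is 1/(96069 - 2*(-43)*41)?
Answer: 1/99595 ≈ 1.0041e-5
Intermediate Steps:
1/(96069 - 2*(-43)*41) = 1/(96069 + 86*41) = 1/(96069 + 3526) = 1/99595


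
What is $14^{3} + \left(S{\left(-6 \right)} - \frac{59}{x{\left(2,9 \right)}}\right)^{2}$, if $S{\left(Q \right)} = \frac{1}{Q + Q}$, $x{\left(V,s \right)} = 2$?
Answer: $\frac{521161}{144} \approx 3619.2$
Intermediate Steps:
$S{\left(Q \right)} = \frac{1}{2 Q}$
$14^{3} + \left(S{\left(-6 \right)} - \frac{59}{x{\left(2,9 \right)}}\right)^{2} = 14^{3} + \left(\frac{1}{2 \left(-6\right)} - \frac{59}{2}\right)^{2} = 2744 + \left(\frac{1}{2} \left(- \frac{1}{6}\right) - \frac{59}{2}\right)^{2} = 2744 + \left(- \frac{1}{12} - \frac{59}{2}\right)^{2} = 2744 + \left(- \frac{355}{12}\right)^{2} = 2744 + \frac{126025}{144} = \frac{521161}{144}$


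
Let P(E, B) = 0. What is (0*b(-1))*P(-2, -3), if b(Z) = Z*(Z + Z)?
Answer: 0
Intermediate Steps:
b(Z) = 2*Z**2 (b(Z) = Z*(2*Z) = 2*Z**2)
(0*b(-1))*P(-2, -3) = (0*(2*(-1)**2))*0 = (0*(2*1))*0 = (0*2)*0 = 0*0 = 0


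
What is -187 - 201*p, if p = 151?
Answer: -30538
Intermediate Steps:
-187 - 201*p = -187 - 201*151 = -187 - 30351 = -30538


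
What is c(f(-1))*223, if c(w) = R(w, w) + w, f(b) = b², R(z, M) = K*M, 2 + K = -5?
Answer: -1338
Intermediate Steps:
K = -7 (K = -2 - 5 = -7)
R(z, M) = -7*M
c(w) = -6*w (c(w) = -7*w + w = -6*w)
c(f(-1))*223 = -6*(-1)²*223 = -6*1*223 = -6*223 = -1338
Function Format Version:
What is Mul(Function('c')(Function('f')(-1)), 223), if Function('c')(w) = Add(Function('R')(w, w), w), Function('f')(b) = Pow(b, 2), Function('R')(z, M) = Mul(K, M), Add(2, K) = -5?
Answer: -1338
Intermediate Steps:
K = -7 (K = Add(-2, -5) = -7)
Function('R')(z, M) = Mul(-7, M)
Function('c')(w) = Mul(-6, w) (Function('c')(w) = Add(Mul(-7, w), w) = Mul(-6, w))
Mul(Function('c')(Function('f')(-1)), 223) = Mul(Mul(-6, Pow(-1, 2)), 223) = Mul(Mul(-6, 1), 223) = Mul(-6, 223) = -1338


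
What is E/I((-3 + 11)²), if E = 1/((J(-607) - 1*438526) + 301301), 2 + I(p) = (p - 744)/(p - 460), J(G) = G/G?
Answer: 99/3842272 ≈ 2.5766e-5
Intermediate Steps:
J(G) = 1
I(p) = -2 + (-744 + p)/(-460 + p) (I(p) = -2 + (p - 744)/(p - 460) = -2 + (-744 + p)/(-460 + p))
E = -1/137224 (E = 1/((1 - 1*438526) + 301301) = 1/((1 - 438526) + 301301) = 1/(-438525 + 301301) = 1/(-137224) = -1/137224 ≈ -7.2874e-6)
E/I((-3 + 11)²) = -(-460 + (-3 + 11)²)/(176 - (-3 + 11)²)/137224 = -(-460 + 8²)/(176 - 1*8²)/137224 = -(-460 + 64)/(176 - 1*64)/137224 = -(-396/(176 - 64))/137224 = -1/(137224*((-1/396*112))) = -1/(137224*(-28/99)) = -1/137224*(-99/28) = 99/3842272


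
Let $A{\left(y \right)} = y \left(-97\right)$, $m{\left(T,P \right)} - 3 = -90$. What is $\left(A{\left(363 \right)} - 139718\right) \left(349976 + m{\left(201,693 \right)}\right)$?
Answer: $-61205732881$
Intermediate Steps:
$m{\left(T,P \right)} = -87$ ($m{\left(T,P \right)} = 3 - 90 = -87$)
$A{\left(y \right)} = - 97 y$
$\left(A{\left(363 \right)} - 139718\right) \left(349976 + m{\left(201,693 \right)}\right) = \left(\left(-97\right) 363 - 139718\right) \left(349976 - 87\right) = \left(-35211 - 139718\right) 349889 = \left(-174929\right) 349889 = -61205732881$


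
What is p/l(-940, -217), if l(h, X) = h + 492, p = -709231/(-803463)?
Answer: -709231/359951424 ≈ -0.0019704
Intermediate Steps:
p = 709231/803463 (p = -709231*(-1/803463) = 709231/803463 ≈ 0.88272)
l(h, X) = 492 + h
p/l(-940, -217) = 709231/(803463*(492 - 940)) = (709231/803463)/(-448) = (709231/803463)*(-1/448) = -709231/359951424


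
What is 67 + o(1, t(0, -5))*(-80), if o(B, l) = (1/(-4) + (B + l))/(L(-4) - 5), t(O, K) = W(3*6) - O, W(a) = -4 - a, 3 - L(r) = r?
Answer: 917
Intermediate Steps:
L(r) = 3 - r
t(O, K) = -22 - O (t(O, K) = (-4 - 3*6) - O = (-4 - 1*18) - O = (-4 - 18) - O = -22 - O)
o(B, l) = -⅛ + B/2 + l/2 (o(B, l) = (1/(-4) + (B + l))/((3 - 1*(-4)) - 5) = (-¼ + (B + l))/((3 + 4) - 5) = (-¼ + B + l)/(7 - 5) = (-¼ + B + l)/2 = (-¼ + B + l)*(½) = -⅛ + B/2 + l/2)
67 + o(1, t(0, -5))*(-80) = 67 + (-⅛ + (½)*1 + (-22 - 1*0)/2)*(-80) = 67 + (-⅛ + ½ + (-22 + 0)/2)*(-80) = 67 + (-⅛ + ½ + (½)*(-22))*(-80) = 67 + (-⅛ + ½ - 11)*(-80) = 67 - 85/8*(-80) = 67 + 850 = 917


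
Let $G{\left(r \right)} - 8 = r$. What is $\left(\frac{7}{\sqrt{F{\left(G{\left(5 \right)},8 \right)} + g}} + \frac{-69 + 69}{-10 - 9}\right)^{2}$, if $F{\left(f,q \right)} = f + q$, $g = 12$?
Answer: $\frac{49}{33} \approx 1.4848$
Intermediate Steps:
$G{\left(r \right)} = 8 + r$
$\left(\frac{7}{\sqrt{F{\left(G{\left(5 \right)},8 \right)} + g}} + \frac{-69 + 69}{-10 - 9}\right)^{2} = \left(\frac{7}{\sqrt{\left(\left(8 + 5\right) + 8\right) + 12}} + \frac{-69 + 69}{-10 - 9}\right)^{2} = \left(\frac{7}{\sqrt{\left(13 + 8\right) + 12}} + \frac{0}{-19}\right)^{2} = \left(\frac{7}{\sqrt{21 + 12}} + 0 \left(- \frac{1}{19}\right)\right)^{2} = \left(\frac{7}{\sqrt{33}} + 0\right)^{2} = \left(7 \frac{\sqrt{33}}{33} + 0\right)^{2} = \left(\frac{7 \sqrt{33}}{33} + 0\right)^{2} = \left(\frac{7 \sqrt{33}}{33}\right)^{2} = \frac{49}{33}$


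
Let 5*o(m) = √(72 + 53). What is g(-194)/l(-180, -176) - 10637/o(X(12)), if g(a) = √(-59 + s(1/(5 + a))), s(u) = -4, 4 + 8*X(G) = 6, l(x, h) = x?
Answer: -10637*√5/5 - I*√7/60 ≈ -4757.0 - 0.044096*I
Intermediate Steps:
X(G) = ¼ (X(G) = -½ + (⅛)*6 = -½ + ¾ = ¼)
g(a) = 3*I*√7 (g(a) = √(-59 - 4) = √(-63) = 3*I*√7)
o(m) = √5 (o(m) = √(72 + 53)/5 = √125/5 = (5*√5)/5 = √5)
g(-194)/l(-180, -176) - 10637/o(X(12)) = (3*I*√7)/(-180) - 10637*√5/5 = (3*I*√7)*(-1/180) - 10637*√5/5 = -I*√7/60 - 10637*√5/5 = -10637*√5/5 - I*√7/60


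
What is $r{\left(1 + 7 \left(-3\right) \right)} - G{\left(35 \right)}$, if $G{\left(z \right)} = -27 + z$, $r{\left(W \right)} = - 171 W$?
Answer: $3412$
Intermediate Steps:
$r{\left(1 + 7 \left(-3\right) \right)} - G{\left(35 \right)} = - 171 \left(1 + 7 \left(-3\right)\right) - \left(-27 + 35\right) = - 171 \left(1 - 21\right) - 8 = \left(-171\right) \left(-20\right) - 8 = 3420 - 8 = 3412$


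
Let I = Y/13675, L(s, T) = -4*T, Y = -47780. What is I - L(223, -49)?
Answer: -545616/2735 ≈ -199.49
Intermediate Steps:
I = -9556/2735 (I = -47780/13675 = -47780*1/13675 = -9556/2735 ≈ -3.4940)
I - L(223, -49) = -9556/2735 - (-4)*(-49) = -9556/2735 - 1*196 = -9556/2735 - 196 = -545616/2735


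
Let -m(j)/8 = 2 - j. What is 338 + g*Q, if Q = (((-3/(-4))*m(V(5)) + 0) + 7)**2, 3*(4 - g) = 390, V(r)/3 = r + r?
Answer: -3858412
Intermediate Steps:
V(r) = 6*r (V(r) = 3*(r + r) = 3*(2*r) = 6*r)
g = -126 (g = 4 - 1/3*390 = 4 - 130 = -126)
m(j) = -16 + 8*j (m(j) = -8*(2 - j) = -16 + 8*j)
Q = 30625 (Q = (((-3/(-4))*(-16 + 8*(6*5)) + 0) + 7)**2 = (((-3*(-1/4))*(-16 + 8*30) + 0) + 7)**2 = ((3*(-16 + 240)/4 + 0) + 7)**2 = (((3/4)*224 + 0) + 7)**2 = ((168 + 0) + 7)**2 = (168 + 7)**2 = 175**2 = 30625)
338 + g*Q = 338 - 126*30625 = 338 - 3858750 = -3858412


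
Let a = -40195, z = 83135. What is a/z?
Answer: -8039/16627 ≈ -0.48349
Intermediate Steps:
a/z = -40195/83135 = -40195*1/83135 = -8039/16627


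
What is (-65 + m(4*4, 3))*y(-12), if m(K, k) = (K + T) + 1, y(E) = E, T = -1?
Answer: 588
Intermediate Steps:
m(K, k) = K (m(K, k) = (K - 1) + 1 = (-1 + K) + 1 = K)
(-65 + m(4*4, 3))*y(-12) = (-65 + 4*4)*(-12) = (-65 + 16)*(-12) = -49*(-12) = 588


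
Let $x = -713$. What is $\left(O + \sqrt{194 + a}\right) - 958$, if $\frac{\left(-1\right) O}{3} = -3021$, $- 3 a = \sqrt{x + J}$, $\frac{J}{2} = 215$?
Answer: $8105 + \frac{\sqrt{1746 - 3 i \sqrt{283}}}{3} \approx 8118.9 - 0.20128 i$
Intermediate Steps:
$J = 430$ ($J = 2 \cdot 215 = 430$)
$a = - \frac{i \sqrt{283}}{3}$ ($a = - \frac{\sqrt{-713 + 430}}{3} = - \frac{\sqrt{-283}}{3} = - \frac{i \sqrt{283}}{3} \approx - 5.6075 i$)
$O = 9063$ ($O = \left(-3\right) \left(-3021\right) = 9063$)
$\left(O + \sqrt{194 + a}\right) - 958 = \left(9063 + \sqrt{194 - \frac{i \sqrt{283}}{3}}\right) - 958 = 8105 + \sqrt{194 - \frac{i \sqrt{283}}{3}}$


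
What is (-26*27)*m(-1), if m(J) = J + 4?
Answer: -2106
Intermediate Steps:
m(J) = 4 + J
(-26*27)*m(-1) = (-26*27)*(4 - 1) = -702*3 = -2106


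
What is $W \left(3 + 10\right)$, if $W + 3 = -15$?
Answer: $-234$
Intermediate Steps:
$W = -18$ ($W = -3 - 15 = -18$)
$W \left(3 + 10\right) = - 18 \left(3 + 10\right) = \left(-18\right) 13 = -234$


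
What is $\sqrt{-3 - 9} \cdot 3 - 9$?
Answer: $-9 + 6 i \sqrt{3} \approx -9.0 + 10.392 i$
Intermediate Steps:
$\sqrt{-3 - 9} \cdot 3 - 9 = \sqrt{-12} \cdot 3 - 9 = 2 i \sqrt{3} \cdot 3 - 9 = 6 i \sqrt{3} - 9 = -9 + 6 i \sqrt{3}$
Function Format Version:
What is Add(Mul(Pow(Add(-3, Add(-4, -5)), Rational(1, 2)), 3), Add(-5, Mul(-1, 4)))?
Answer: Add(-9, Mul(6, I, Pow(3, Rational(1, 2)))) ≈ Add(-9.0000, Mul(10.392, I))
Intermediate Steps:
Add(Mul(Pow(Add(-3, Add(-4, -5)), Rational(1, 2)), 3), Add(-5, Mul(-1, 4))) = Add(Mul(Pow(Add(-3, -9), Rational(1, 2)), 3), Add(-5, -4)) = Add(Mul(Pow(-12, Rational(1, 2)), 3), -9) = Add(Mul(Mul(2, I, Pow(3, Rational(1, 2))), 3), -9) = Add(Mul(6, I, Pow(3, Rational(1, 2))), -9) = Add(-9, Mul(6, I, Pow(3, Rational(1, 2))))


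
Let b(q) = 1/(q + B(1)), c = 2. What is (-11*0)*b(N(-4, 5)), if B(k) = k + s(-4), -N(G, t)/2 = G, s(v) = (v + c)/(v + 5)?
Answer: 0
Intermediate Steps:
s(v) = (2 + v)/(5 + v) (s(v) = (v + 2)/(v + 5) = (2 + v)/(5 + v))
N(G, t) = -2*G
B(k) = -2 + k (B(k) = k + (2 - 4)/(5 - 4) = k - 2/1 = k + 1*(-2) = k - 2 = -2 + k)
b(q) = 1/(-1 + q) (b(q) = 1/(q + (-2 + 1)) = 1/(q - 1) = 1/(-1 + q))
(-11*0)*b(N(-4, 5)) = (-11*0)/(-1 - 2*(-4)) = 0/(-1 + 8) = 0/7 = 0*(⅐) = 0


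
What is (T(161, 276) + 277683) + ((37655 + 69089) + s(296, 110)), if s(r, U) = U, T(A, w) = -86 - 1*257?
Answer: 384194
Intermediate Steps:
T(A, w) = -343 (T(A, w) = -86 - 257 = -343)
(T(161, 276) + 277683) + ((37655 + 69089) + s(296, 110)) = (-343 + 277683) + ((37655 + 69089) + 110) = 277340 + (106744 + 110) = 277340 + 106854 = 384194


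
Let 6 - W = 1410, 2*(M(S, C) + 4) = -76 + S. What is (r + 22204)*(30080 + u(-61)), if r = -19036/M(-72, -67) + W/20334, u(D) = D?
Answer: 89065540272940/132171 ≈ 6.7387e+8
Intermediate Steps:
M(S, C) = -42 + S/2 (M(S, C) = -4 + (-76 + S)/2 = -4 + (-38 + S/2) = -42 + S/2)
W = -1404 (W = 6 - 1*1410 = 6 - 1410 = -1404)
r = 32247376/132171 (r = -19036/(-42 + (1/2)*(-72)) - 1404/20334 = -19036/(-42 - 36) - 1404*1/20334 = -19036/(-78) - 234/3389 = -19036*(-1/78) - 234/3389 = 9518/39 - 234/3389 = 32247376/132171 ≈ 243.98)
(r + 22204)*(30080 + u(-61)) = (32247376/132171 + 22204)*(30080 - 61) = (2966972260/132171)*30019 = 89065540272940/132171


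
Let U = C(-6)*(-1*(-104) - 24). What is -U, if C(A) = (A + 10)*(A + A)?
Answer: 3840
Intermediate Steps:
C(A) = 2*A*(10 + A) (C(A) = (10 + A)*(2*A) = 2*A*(10 + A))
U = -3840 (U = (2*(-6)*(10 - 6))*(-1*(-104) - 24) = (2*(-6)*4)*(104 - 24) = -48*80 = -3840)
-U = -1*(-3840) = 3840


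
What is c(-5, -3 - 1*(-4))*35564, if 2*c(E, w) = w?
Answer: 17782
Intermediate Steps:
c(E, w) = w/2
c(-5, -3 - 1*(-4))*35564 = ((-3 - 1*(-4))/2)*35564 = ((-3 + 4)/2)*35564 = ((½)*1)*35564 = (½)*35564 = 17782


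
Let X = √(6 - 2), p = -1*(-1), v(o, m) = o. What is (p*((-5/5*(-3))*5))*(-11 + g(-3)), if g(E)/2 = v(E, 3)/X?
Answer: -210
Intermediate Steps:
p = 1
X = 2 (X = √4 = 2)
g(E) = E (g(E) = 2*(E/2) = E)
(p*((-5/5*(-3))*5))*(-11 + g(-3)) = (1*((-5/5*(-3))*5))*(-11 - 3) = (1*((-5*⅕*(-3))*5))*(-14) = (1*(-1*(-3)*5))*(-14) = (1*(3*5))*(-14) = (1*15)*(-14) = 15*(-14) = -210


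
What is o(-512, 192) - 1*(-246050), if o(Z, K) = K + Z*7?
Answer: 242658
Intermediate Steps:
o(Z, K) = K + 7*Z
o(-512, 192) - 1*(-246050) = (192 + 7*(-512)) - 1*(-246050) = (192 - 3584) + 246050 = -3392 + 246050 = 242658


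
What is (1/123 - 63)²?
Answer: 60031504/15129 ≈ 3968.0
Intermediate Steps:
(1/123 - 63)² = (-7748/123)² = 60031504/15129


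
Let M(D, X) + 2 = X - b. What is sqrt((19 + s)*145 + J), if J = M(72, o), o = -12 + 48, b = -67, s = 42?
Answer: 3*sqrt(994) ≈ 94.583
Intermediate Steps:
o = 36
M(D, X) = 65 + X (M(D, X) = -2 + (X - 1*(-67)) = -2 + (X + 67) = -2 + (67 + X) = 65 + X)
J = 101 (J = 65 + 36 = 101)
sqrt((19 + s)*145 + J) = sqrt((19 + 42)*145 + 101) = sqrt(61*145 + 101) = sqrt(8845 + 101) = sqrt(8946) = 3*sqrt(994)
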